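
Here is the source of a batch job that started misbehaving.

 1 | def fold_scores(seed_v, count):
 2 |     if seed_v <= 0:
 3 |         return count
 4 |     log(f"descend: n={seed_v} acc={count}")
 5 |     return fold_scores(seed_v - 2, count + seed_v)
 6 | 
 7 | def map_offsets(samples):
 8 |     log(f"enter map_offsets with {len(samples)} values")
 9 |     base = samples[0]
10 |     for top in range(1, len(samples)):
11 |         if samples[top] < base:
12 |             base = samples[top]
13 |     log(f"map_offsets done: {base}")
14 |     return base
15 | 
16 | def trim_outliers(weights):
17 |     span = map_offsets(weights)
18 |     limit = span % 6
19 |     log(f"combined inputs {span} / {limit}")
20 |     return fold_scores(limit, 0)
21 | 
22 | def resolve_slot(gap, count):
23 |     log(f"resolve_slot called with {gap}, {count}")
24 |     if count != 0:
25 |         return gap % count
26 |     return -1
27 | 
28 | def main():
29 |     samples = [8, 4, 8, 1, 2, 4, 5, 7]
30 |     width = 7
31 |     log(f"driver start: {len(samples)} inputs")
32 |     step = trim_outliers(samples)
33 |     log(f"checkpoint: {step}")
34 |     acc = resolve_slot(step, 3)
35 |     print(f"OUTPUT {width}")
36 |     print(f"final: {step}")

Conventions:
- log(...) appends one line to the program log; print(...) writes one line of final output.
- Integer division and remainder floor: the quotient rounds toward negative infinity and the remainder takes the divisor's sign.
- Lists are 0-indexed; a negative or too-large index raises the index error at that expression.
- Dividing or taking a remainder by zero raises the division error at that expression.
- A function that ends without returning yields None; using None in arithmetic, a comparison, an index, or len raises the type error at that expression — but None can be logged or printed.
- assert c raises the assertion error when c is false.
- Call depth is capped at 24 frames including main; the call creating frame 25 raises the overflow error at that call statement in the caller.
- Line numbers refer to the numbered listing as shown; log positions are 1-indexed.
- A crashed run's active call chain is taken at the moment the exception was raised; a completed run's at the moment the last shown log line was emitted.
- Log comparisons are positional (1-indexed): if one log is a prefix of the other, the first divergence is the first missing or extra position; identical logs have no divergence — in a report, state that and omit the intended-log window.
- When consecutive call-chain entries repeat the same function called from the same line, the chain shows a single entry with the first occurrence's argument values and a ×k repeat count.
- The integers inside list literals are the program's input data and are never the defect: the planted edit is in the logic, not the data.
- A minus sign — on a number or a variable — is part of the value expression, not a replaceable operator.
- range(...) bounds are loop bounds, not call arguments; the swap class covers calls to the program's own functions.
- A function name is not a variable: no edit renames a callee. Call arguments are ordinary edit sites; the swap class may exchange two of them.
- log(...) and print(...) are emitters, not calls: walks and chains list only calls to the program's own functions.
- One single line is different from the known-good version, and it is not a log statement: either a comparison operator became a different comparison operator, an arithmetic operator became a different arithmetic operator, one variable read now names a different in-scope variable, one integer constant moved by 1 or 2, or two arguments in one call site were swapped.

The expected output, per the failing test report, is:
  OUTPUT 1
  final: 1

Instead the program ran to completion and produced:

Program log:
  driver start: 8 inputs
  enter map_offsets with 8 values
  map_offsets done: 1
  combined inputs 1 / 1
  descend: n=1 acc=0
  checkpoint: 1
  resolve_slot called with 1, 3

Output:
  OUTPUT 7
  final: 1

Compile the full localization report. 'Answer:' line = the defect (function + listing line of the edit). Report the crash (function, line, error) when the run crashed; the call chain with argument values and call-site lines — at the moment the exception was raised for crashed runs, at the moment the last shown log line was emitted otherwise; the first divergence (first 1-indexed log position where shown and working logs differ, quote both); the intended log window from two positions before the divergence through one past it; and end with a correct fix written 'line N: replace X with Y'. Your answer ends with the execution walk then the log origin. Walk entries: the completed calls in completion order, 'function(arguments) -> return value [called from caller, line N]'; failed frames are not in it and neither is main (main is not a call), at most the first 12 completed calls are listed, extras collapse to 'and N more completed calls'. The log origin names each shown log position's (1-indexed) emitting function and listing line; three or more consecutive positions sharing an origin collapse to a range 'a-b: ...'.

Answer: the defect is in main at line 35.
The tell: Nothing in the log betrays the bug — only the output does.
Call chain: main -> resolve_slot(1, 3) (called at line 34).
First divergence: none; the two logs match at every position.
Execution walk:
  map_offsets([8, 4, 8, 1, 2, 4, 5, 7]) -> 1  [called from trim_outliers, line 17]
  fold_scores(-1, 1) -> 1  [called from fold_scores, line 5]
  fold_scores(1, 0) -> 1  [called from trim_outliers, line 20]
  trim_outliers([8, 4, 8, 1, 2, 4, 5, 7]) -> 1  [called from main, line 32]
  resolve_slot(1, 3) -> 1  [called from main, line 34]
Log line origins:
  1: from main, line 31
  2: from map_offsets, line 8
  3: from map_offsets, line 13
  4: from trim_outliers, line 19
  5: from fold_scores, line 4
  6: from main, line 33
  7: from resolve_slot, line 23
A correct fix: line 35: replace `width` with `acc`.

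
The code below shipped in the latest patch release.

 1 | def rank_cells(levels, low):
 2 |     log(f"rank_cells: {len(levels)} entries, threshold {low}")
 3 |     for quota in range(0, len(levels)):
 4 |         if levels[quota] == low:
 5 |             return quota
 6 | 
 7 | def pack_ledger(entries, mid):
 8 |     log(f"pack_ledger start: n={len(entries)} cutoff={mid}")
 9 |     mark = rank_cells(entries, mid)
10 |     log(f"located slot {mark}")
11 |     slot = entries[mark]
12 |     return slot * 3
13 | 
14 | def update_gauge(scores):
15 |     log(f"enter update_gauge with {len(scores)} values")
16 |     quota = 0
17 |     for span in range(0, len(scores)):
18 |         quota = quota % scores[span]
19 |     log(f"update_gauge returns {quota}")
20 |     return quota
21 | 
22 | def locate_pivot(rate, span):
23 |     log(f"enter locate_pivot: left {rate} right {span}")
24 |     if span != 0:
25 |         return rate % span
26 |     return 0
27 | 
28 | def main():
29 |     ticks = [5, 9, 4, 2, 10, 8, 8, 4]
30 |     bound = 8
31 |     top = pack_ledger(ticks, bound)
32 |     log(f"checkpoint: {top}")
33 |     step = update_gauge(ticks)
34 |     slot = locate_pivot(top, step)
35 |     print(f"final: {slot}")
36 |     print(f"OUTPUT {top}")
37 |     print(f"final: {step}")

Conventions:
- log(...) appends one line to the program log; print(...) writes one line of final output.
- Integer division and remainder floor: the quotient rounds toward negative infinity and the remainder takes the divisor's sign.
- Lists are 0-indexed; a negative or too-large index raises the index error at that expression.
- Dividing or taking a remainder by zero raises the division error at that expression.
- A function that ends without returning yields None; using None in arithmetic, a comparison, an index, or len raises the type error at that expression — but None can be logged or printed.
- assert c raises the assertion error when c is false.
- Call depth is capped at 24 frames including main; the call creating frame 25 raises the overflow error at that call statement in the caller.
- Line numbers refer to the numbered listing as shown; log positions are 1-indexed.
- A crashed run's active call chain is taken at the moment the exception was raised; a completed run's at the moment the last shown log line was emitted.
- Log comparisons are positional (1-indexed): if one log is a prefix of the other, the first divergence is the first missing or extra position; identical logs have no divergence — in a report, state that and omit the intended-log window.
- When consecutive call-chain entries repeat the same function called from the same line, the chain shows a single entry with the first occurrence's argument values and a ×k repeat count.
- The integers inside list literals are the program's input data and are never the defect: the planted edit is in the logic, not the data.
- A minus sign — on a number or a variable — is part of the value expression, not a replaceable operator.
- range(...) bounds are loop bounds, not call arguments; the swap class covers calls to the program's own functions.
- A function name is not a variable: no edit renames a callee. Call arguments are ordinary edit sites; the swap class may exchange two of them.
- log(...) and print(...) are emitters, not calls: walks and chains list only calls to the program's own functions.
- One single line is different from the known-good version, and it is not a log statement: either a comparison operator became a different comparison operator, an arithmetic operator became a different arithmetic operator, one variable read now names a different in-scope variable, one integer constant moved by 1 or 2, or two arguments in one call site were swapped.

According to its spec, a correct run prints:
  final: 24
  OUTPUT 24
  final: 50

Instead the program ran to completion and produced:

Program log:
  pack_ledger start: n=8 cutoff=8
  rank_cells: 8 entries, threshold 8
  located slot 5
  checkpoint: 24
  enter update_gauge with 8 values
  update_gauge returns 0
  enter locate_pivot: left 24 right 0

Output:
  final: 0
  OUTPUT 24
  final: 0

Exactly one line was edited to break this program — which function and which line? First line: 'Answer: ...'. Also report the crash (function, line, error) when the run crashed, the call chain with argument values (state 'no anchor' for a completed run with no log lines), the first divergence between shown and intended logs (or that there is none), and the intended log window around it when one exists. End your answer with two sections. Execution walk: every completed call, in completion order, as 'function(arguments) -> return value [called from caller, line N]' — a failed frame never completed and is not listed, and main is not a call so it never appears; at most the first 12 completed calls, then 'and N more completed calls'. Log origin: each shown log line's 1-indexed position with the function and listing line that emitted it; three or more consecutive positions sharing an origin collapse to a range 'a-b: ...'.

Answer: the defect is in update_gauge at line 18.
Key observation: The earliest visible damage is log position 6 — 'update_gauge returns 0' rather than the intended 'update_gauge returns 50'.
Call chain: main -> locate_pivot(24, 0) (called at line 34).
First divergence: position 6 — shown 'update_gauge returns 0', intended 'update_gauge returns 50'.
Intended log window:
  4: checkpoint: 24
  5: enter update_gauge with 8 values
  6: update_gauge returns 50
  7: enter locate_pivot: left 24 right 50
Execution walk:
  rank_cells([5, 9, 4, 2, 10, 8, 8, 4], 8) -> 5  [called from pack_ledger, line 9]
  pack_ledger([5, 9, 4, 2, 10, 8, 8, 4], 8) -> 24  [called from main, line 31]
  update_gauge([5, 9, 4, 2, 10, 8, 8, 4]) -> 0  [called from main, line 33]
  locate_pivot(24, 0) -> 0  [called from main, line 34]
Log origin:
  1: emitted by pack_ledger (line 8)
  2: emitted by rank_cells (line 2)
  3: emitted by pack_ledger (line 10)
  4: emitted by main (line 32)
  5: emitted by update_gauge (line 15)
  6: emitted by update_gauge (line 19)
  7: emitted by locate_pivot (line 23)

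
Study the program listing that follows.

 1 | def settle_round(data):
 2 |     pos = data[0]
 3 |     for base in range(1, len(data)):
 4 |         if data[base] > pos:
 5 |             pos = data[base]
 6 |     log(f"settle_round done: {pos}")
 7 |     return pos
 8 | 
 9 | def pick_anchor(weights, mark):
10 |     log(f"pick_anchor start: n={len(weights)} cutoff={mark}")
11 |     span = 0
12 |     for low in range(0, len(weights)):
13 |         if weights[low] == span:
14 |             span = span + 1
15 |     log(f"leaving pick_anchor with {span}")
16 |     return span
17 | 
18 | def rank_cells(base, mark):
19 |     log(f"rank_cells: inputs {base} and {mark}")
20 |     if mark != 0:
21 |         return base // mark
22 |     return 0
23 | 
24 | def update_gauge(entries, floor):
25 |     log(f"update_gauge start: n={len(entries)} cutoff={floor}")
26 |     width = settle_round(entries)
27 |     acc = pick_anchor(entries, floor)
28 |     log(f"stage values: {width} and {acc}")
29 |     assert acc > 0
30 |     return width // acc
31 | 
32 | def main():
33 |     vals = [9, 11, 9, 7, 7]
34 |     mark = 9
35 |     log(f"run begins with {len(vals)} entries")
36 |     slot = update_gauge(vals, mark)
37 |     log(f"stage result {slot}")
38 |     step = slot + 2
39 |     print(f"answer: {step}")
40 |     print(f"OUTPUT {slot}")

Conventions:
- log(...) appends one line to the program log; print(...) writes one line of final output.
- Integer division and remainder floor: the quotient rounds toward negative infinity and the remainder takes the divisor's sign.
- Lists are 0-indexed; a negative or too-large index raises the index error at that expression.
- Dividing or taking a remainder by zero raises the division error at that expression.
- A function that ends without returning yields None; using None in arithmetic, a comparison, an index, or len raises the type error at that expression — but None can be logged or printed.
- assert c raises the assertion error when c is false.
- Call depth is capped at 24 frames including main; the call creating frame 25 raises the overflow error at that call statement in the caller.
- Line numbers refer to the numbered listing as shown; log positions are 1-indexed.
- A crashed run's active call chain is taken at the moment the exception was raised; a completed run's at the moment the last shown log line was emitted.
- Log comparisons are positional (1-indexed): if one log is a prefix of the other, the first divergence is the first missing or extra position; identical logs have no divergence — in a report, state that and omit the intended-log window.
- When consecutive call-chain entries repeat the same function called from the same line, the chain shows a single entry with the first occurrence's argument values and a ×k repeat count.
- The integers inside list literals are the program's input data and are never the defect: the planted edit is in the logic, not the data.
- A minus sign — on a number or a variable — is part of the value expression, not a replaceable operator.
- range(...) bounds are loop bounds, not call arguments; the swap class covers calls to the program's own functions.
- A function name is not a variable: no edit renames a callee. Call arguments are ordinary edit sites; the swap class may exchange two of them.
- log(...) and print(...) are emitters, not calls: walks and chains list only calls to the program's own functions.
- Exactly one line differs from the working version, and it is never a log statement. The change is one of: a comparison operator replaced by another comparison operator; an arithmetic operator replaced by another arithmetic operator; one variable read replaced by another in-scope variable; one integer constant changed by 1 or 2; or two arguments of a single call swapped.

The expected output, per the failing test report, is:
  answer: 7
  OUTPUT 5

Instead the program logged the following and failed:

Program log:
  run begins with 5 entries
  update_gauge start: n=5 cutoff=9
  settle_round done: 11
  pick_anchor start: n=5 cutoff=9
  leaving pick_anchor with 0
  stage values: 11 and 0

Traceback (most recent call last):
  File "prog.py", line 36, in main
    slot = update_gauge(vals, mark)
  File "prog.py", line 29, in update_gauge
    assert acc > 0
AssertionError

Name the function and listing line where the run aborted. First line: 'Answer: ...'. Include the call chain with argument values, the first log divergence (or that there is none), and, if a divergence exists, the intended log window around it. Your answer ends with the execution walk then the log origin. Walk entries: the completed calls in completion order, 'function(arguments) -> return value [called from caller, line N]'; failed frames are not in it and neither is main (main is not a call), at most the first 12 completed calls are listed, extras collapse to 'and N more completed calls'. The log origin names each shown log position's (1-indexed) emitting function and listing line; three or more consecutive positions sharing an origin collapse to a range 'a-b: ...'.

Answer: the error was raised in update_gauge, line 29.
Key fact: The earliest visible damage is log position 5 — 'leaving pick_anchor with 0' rather than the intended 'leaving pick_anchor with 2'.
Call chain: main -> update_gauge([9, 11, 9, 7, 7], 9) (called at line 36).
First divergence: position 5; shown 'leaving pick_anchor with 0' vs intended 'leaving pick_anchor with 2'.
Intended log window:
  3: settle_round done: 11
  4: pick_anchor start: n=5 cutoff=9
  5: leaving pick_anchor with 2
  6: stage values: 11 and 2
Execution walk:
  settle_round([9, 11, 9, 7, 7]) -> 11  [called from update_gauge, line 26]
  pick_anchor([9, 11, 9, 7, 7], 9) -> 0  [called from update_gauge, line 27]
Log line origins:
  1: logged in main at line 35
  2: logged in update_gauge at line 25
  3: logged in settle_round at line 6
  4: logged in pick_anchor at line 10
  5: logged in pick_anchor at line 15
  6: logged in update_gauge at line 28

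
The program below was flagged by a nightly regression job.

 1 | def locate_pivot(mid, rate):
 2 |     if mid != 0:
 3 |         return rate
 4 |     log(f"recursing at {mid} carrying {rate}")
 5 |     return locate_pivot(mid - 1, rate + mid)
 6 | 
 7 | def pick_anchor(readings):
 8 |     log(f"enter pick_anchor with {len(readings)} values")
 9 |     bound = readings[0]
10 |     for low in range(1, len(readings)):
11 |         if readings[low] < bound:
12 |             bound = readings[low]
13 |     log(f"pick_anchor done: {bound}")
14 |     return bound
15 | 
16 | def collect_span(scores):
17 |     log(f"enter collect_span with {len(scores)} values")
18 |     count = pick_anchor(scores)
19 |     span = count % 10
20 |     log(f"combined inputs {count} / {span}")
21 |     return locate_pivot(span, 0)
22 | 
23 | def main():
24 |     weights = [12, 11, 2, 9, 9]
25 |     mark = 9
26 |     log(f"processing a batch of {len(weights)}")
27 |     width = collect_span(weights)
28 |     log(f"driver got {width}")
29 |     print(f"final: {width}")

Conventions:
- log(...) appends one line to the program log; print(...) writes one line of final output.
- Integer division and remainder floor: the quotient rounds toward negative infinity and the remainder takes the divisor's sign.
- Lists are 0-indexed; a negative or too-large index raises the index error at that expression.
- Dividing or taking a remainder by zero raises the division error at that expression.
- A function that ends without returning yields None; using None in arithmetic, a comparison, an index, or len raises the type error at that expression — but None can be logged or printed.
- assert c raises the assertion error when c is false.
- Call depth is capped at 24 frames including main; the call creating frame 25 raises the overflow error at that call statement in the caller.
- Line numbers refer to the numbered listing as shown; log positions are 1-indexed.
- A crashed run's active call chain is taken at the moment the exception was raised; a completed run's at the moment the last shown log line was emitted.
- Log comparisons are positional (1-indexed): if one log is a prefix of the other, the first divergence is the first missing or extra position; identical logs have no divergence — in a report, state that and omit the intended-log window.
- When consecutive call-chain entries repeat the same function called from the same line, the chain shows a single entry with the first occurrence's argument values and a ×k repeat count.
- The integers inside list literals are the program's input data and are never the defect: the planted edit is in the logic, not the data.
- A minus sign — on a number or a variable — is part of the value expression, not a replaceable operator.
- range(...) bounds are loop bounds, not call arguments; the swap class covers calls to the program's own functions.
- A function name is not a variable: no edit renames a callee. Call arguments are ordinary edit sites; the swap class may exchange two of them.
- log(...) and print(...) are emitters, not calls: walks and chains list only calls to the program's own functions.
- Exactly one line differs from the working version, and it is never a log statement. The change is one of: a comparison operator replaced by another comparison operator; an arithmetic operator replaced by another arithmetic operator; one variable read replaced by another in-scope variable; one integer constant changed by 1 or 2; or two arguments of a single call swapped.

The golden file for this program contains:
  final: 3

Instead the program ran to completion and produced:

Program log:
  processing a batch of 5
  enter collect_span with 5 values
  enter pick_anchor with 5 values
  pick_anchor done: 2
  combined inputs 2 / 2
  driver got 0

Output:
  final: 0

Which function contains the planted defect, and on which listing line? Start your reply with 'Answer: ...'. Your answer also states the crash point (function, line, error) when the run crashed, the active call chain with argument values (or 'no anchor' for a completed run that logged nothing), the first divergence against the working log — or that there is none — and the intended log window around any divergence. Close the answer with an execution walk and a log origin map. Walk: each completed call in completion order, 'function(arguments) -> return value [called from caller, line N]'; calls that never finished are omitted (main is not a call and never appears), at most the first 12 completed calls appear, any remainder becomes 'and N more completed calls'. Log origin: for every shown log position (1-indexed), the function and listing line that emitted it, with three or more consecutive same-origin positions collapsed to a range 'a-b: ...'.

Answer: the defect is in locate_pivot at line 2.
Key fact: Position 6 is the first bad log line: 'driver got 0' should read 'recursing at 2 carrying 0'.
Call chain: main.
First divergence: position 6; shown 'driver got 0' vs intended 'recursing at 2 carrying 0'.
Intended log window:
  4: pick_anchor done: 2
  5: combined inputs 2 / 2
  6: recursing at 2 carrying 0
  7: recursing at 1 carrying 2
Execution walk:
  pick_anchor([12, 11, 2, 9, 9]) -> 2  [called from collect_span, line 18]
  locate_pivot(2, 0) -> 0  [called from collect_span, line 21]
  collect_span([12, 11, 2, 9, 9]) -> 0  [called from main, line 27]
Origin of each log line:
  1 — main, line 26
  2 — collect_span, line 17
  3 — pick_anchor, line 8
  4 — pick_anchor, line 13
  5 — collect_span, line 20
  6 — main, line 28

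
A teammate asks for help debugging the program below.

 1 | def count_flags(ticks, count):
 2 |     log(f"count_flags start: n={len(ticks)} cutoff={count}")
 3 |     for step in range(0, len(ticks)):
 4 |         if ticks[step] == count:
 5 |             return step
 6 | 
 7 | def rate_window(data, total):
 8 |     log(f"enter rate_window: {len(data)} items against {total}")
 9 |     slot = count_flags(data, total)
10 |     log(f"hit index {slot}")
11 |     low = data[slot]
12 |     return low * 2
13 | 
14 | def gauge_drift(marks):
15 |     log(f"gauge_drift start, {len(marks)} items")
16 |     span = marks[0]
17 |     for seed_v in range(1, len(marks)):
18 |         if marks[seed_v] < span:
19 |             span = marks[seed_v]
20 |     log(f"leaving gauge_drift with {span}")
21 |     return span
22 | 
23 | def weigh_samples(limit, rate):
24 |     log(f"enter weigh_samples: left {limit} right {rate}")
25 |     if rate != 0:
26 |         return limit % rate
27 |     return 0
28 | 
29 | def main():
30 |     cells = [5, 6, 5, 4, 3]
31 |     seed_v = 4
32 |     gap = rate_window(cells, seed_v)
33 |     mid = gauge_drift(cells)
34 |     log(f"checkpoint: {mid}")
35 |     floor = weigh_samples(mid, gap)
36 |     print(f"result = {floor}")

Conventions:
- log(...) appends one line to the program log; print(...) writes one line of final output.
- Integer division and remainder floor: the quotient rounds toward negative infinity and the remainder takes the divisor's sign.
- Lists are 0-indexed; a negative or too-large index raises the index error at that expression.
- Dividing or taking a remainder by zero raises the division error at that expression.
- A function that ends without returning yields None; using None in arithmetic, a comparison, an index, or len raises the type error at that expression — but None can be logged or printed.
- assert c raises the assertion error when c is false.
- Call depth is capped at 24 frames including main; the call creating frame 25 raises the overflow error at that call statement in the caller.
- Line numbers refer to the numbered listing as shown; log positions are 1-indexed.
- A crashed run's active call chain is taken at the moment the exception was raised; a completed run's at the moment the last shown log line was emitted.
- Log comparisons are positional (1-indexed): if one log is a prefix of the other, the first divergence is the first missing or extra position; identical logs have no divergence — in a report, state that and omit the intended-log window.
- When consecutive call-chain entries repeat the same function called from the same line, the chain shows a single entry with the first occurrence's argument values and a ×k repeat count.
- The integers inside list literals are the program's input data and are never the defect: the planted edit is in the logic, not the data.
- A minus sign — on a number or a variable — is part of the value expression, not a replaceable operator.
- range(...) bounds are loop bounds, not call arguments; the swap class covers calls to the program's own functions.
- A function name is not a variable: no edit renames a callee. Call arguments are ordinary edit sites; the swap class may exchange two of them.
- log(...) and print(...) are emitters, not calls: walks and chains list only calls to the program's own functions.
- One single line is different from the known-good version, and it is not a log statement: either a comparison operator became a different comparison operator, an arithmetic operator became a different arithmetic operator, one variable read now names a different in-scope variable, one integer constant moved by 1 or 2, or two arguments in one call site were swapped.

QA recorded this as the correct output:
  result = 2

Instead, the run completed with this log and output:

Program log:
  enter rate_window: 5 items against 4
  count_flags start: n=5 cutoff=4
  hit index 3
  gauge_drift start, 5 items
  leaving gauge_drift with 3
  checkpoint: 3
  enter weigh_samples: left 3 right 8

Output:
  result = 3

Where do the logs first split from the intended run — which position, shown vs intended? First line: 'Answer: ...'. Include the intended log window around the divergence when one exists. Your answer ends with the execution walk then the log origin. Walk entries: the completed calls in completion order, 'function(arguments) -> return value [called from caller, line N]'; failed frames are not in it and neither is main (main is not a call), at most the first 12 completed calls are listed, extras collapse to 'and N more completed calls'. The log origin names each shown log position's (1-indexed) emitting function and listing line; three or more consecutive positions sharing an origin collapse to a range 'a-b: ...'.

Answer: at position 7 the run shows 'enter weigh_samples: left 3 right 8' where the working version logs 'enter weigh_samples: left 8 right 3'.
Intended log window:
  5: leaving gauge_drift with 3
  6: checkpoint: 3
  7: enter weigh_samples: left 8 right 3
Execution walk:
  count_flags([5, 6, 5, 4, 3], 4) -> 3  [called from rate_window, line 9]
  rate_window([5, 6, 5, 4, 3], 4) -> 8  [called from main, line 32]
  gauge_drift([5, 6, 5, 4, 3]) -> 3  [called from main, line 33]
  weigh_samples(3, 8) -> 3  [called from main, line 35]
Log origins:
  1 — rate_window, line 8
  2 — count_flags, line 2
  3 — rate_window, line 10
  4 — gauge_drift, line 15
  5 — gauge_drift, line 20
  6 — main, line 34
  7 — weigh_samples, line 24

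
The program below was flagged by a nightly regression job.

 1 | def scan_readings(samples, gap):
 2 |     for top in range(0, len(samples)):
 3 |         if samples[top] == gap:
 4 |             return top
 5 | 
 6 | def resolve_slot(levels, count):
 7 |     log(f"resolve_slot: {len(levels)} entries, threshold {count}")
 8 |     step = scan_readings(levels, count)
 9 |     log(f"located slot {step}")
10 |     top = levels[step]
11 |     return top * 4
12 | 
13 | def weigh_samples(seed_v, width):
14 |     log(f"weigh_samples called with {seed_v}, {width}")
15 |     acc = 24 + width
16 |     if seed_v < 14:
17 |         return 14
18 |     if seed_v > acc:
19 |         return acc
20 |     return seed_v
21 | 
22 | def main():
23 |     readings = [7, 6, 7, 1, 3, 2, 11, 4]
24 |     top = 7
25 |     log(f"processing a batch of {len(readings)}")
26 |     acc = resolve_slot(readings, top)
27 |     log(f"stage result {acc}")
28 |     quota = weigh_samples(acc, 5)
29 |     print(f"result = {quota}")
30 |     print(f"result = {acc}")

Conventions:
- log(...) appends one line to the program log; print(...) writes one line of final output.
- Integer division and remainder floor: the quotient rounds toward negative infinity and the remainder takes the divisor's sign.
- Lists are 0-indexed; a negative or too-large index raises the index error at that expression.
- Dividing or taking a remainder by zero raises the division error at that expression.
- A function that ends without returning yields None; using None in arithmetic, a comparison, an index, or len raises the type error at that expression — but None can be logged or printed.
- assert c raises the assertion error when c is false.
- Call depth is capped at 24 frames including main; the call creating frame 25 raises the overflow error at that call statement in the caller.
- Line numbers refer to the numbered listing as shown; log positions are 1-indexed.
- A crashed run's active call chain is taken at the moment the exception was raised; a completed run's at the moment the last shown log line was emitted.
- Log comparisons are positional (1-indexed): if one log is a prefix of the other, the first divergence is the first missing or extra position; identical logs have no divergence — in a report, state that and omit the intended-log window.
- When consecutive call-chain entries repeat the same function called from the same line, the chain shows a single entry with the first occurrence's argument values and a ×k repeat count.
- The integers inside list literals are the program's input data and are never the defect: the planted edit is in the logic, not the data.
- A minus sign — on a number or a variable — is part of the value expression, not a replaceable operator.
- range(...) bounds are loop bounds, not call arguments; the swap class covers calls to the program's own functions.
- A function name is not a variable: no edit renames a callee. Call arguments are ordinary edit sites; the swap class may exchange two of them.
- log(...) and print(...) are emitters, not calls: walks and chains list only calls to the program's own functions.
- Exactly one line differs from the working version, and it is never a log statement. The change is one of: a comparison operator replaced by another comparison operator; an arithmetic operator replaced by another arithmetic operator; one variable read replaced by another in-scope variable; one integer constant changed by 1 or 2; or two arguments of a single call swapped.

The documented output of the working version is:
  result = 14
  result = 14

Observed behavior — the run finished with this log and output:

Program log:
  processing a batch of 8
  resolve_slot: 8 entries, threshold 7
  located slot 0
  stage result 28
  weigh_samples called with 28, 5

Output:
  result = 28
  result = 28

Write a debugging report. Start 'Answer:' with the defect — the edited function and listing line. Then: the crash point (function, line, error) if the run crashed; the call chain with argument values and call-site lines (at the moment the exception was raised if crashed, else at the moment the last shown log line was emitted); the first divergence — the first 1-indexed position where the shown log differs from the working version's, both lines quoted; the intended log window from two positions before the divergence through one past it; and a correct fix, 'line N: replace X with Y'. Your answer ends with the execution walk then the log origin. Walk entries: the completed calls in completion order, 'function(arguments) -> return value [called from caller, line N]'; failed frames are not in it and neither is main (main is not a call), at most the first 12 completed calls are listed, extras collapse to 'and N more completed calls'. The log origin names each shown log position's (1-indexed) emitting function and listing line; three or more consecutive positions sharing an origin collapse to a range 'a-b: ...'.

Answer: the defect is in resolve_slot at line 11.
Core observation: Log line 4 is where behavior first shows: 'stage result 28' appears instead of 'stage result 14'.
Call chain: main -> weigh_samples(28, 5) (called at line 28).
First divergence: position 4 — shown 'stage result 28', intended 'stage result 14'.
Intended log window:
  2: resolve_slot: 8 entries, threshold 7
  3: located slot 0
  4: stage result 14
  5: weigh_samples called with 14, 5
Execution walk:
  scan_readings([7, 6, 7, 1, 3, 2, 11, 4], 7) -> 0  [called from resolve_slot, line 8]
  resolve_slot([7, 6, 7, 1, 3, 2, 11, 4], 7) -> 28  [called from main, line 26]
  weigh_samples(28, 5) -> 28  [called from main, line 28]
Log line origins:
  1: logged in main at line 25
  2: logged in resolve_slot at line 7
  3: logged in resolve_slot at line 9
  4: logged in main at line 27
  5: logged in weigh_samples at line 14
A correct fix: line 11: replace `4` with `2`.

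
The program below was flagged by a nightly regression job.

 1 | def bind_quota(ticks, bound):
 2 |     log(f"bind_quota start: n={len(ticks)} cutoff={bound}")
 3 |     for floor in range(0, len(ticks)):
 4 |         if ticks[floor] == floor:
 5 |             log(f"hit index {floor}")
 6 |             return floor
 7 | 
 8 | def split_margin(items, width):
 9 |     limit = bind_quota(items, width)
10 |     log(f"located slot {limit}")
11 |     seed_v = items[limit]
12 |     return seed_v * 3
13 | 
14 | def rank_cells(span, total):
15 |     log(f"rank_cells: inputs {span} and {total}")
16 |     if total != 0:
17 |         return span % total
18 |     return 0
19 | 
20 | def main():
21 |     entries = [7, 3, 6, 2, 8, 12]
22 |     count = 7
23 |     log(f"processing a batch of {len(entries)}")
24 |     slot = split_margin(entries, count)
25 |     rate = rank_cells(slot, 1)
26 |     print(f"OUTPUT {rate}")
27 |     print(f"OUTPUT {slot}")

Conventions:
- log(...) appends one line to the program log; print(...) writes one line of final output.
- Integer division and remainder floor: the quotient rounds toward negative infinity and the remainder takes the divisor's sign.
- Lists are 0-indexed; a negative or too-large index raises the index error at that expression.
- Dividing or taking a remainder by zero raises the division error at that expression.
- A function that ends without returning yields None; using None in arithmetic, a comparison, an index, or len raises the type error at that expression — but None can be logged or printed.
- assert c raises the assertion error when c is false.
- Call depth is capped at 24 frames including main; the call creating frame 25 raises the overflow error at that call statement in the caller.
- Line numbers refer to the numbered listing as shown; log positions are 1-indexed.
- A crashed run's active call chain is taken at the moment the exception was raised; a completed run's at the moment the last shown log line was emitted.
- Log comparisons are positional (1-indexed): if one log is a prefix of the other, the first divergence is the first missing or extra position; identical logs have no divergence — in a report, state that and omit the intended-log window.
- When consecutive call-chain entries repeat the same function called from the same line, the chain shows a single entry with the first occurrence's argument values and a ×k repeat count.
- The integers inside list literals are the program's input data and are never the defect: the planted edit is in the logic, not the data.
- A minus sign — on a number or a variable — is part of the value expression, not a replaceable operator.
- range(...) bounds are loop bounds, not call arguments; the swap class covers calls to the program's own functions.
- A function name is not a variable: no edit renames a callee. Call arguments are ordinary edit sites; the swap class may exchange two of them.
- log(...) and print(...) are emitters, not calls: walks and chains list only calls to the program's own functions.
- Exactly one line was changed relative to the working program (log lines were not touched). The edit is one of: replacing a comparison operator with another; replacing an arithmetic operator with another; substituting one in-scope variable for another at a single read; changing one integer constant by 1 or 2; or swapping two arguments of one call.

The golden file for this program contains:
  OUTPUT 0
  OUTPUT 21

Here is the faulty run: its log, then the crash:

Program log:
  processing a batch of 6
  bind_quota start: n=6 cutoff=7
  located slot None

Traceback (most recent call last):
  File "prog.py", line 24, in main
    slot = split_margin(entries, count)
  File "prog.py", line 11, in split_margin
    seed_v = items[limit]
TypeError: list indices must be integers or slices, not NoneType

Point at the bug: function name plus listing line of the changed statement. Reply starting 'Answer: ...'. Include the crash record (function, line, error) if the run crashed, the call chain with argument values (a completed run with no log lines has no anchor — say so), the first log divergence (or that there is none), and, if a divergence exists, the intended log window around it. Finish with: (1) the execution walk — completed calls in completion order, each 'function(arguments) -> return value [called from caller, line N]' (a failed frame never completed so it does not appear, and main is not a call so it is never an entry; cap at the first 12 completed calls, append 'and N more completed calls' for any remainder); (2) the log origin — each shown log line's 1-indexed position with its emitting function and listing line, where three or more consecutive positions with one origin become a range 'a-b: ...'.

Answer: the defect is in bind_quota at line 4.
Key observation: The log first diverges at position 3: the faulty run prints 'located slot None' where the working version prints 'hit index 0'.
Crash: split_margin, line 11, TypeError.
Call chain: main -> split_margin([7, 3, 6, 2, 8, 12], 7) (called at line 24).
First divergence: at position 3 the run shows 'located slot None' where the working version logs 'hit index 0'.
Intended log window:
  1: processing a batch of 6
  2: bind_quota start: n=6 cutoff=7
  3: hit index 0
  4: located slot 0
Execution walk:
  bind_quota([7, 3, 6, 2, 8, 12], 7) -> None  [called from split_margin, line 9]
Log line origins:
  1: emitted by main (line 23)
  2: emitted by bind_quota (line 2)
  3: emitted by split_margin (line 10)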